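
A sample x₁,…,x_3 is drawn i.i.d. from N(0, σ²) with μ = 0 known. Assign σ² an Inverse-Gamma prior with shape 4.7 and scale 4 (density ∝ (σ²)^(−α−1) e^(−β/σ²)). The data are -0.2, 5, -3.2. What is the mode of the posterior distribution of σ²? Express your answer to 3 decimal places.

Sum of squared deviations about the known mean: SS = (-0.2−0)² + (5−0)² + (-3.2−0)² = 35.28.
The Normal likelihood contributes (σ²)^(−n/2) exp(−SS/(2σ²)), so the posterior is Inverse-Gamma(α + n/2, β + SS/2) = Inverse-Gamma(6.2, 21.64).
The mode of Inverse-Gamma(a, b) is b/(a+1) = 21.64/7.2 ≈ 3.006.

σ̂²_MAP = 3.006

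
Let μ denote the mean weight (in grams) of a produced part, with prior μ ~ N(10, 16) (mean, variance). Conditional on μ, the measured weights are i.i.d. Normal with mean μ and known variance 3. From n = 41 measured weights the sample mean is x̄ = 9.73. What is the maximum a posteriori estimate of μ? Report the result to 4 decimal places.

n = 41, x̄ = 9.73.
For a Normal prior and Normal likelihood with known variance, the posterior is Normal; its mode equals its mean, the precision-weighted average.
Prior precision 1/σ₀² = 1/16 = 0.0625; data precision n/σ² = 41/3.
μ̂ = (0.0625·10 + (41/3)·9.73) / (0.0625 + 41/3) = (80161/600)/(659/48) = 160322/16475 ≈ 9.7312.

μ̂_MAP = 9.7312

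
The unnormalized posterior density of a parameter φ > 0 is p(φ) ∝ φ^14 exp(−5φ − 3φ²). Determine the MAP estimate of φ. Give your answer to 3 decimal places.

ℓ'(φ) = 14/φ − 5 − 6φ. Setting this to zero and multiplying by φ: 6φ² + 5φ − 14 = 0.
φ = (−5 + √(5² + 4·6·14)) / (2·6) = (−5 + √361) / 12 = (−5 + 19)/12 = 7/6.
ℓ''(φ) = −14/φ² − 6 < 0, confirming a maximum.

φ̂_MAP = 1.167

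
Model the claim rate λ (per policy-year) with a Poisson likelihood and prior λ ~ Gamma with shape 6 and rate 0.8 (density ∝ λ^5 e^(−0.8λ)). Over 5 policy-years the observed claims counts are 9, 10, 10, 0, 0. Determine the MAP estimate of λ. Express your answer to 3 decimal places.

λ̂_MAP = 5.862

Σxᵢ = 9+10+10+0+0 = 29, with n = 5.
Posterior ∝ λ^5e^(−0.8λ) · λ^29e^(−5λ) = λ^34e^(−5.8λ), i.e. Gamma(shape=35, rate=5.8).
The mode of a Gamma(a, b) with a ≥ 1 (shape–rate) is (a−1)/b = 34/5.8 ≈ 5.862.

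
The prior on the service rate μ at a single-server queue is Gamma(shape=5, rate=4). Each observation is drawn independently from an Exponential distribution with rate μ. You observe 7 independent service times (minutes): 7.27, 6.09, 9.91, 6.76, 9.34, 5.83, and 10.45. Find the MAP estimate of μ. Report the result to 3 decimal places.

The Exponential(rate=μ) likelihood is ∝ μ^n e^(−μΣtᵢ). Here n = 7 and Σtᵢ = 7.27 + 6.09 + 9.91 + 6.76 + 9.34 + 5.83 + 10.45 = 55.65.
Posterior ∝ μ^4e^(−4μ) · μ^7e^(−55.65μ) = μ^11e^(−59.65μ), i.e. Gamma(12, 59.65).
Mode = (a−1)/b = 11/59.65 ≈ 0.184.

μ̂_MAP = 0.184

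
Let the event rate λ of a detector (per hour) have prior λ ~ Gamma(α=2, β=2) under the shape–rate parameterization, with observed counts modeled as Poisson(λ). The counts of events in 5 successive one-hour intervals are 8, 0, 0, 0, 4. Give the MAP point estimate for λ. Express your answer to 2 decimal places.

λ̂_MAP = 1.86

Σxᵢ = 8+0+0+0+4 = 12, with n = 5.
Posterior ∝ λe^(−2λ) · λ^12e^(−5λ) = λ^13e^(−7λ), i.e. Gamma(shape=14, rate=7).
The mode of a Gamma(a, b) with a ≥ 1 (shape–rate) is (a−1)/b = 13/7 ≈ 1.86.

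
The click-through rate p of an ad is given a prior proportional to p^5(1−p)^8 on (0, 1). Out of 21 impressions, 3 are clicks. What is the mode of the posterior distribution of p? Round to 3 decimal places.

The prior density ∝ p^5(1−p)^8 is the kernel of Beta(6, 9).
Data: 3 successes in 21 trials. The binomial likelihood contributes p^3(1−p)^18, so the posterior is Beta(6+3, 9+18) = Beta(9, 27).
For Beta(a, b) with a, b > 1 the mode is (a−1)/(a+b−2) = 8/34 ≈ 0.235.

p̂_MAP = 0.235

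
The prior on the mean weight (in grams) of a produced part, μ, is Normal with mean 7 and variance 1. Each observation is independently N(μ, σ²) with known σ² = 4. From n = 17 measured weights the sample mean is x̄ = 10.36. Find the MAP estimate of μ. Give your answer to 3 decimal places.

μ̂_MAP = 9.720

n = 17, x̄ = 10.36.
For a Normal prior and Normal likelihood with known variance, the posterior is Normal; its mode equals its mean, the precision-weighted average.
Prior precision 1/σ₀² = 1/1 = 1; data precision n/σ² = 17/4 = 4.25.
μ̂ = (1·7 + 4.25·10.36) / (1 + 4.25) = 51.03/5.25 = 9.720.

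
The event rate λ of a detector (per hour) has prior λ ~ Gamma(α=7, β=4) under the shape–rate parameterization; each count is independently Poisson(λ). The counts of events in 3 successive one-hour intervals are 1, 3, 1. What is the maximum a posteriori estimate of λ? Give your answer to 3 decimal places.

λ̂_MAP = 1.571

Σxᵢ = 1+3+1 = 5, with n = 3.
Posterior ∝ λ^6e^(−4λ) · λ^5e^(−3λ) = λ^11e^(−7λ), i.e. Gamma(shape=12, rate=7).
The mode of a Gamma(a, b) with a ≥ 1 (shape–rate) is (a−1)/b = 11/7 ≈ 1.571.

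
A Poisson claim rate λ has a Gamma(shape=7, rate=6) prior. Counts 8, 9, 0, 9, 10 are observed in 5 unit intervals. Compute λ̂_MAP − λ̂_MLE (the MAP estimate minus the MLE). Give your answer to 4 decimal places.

Σxᵢ = 36. Posterior is Gamma(43, 11); MAP = (43−1)/11 = 42/11 ≈ 3.81818.
MLE = x̄ = 36/5 ≈ 7.20000.
Difference = 42/11 − 36/5 = -186/55 ≈ -3.3818.

MAP − MLE = -3.3818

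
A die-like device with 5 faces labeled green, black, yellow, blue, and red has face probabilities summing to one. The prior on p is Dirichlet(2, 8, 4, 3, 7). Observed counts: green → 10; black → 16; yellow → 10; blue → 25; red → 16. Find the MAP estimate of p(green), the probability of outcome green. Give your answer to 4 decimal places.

The posterior is Dirichlet(αᵢ + nᵢ) = Dirichlet(12, 24, 14, 28, 23).
For a Dirichlet(a₁,…,a_K) with all aᵢ > 1, the mode has j-th component (aⱼ − 1)/(Σaᵢ − K).
Here Σaᵢ = 101 and K = 5, so p(green) = (12 − 1)/(101 − 5) = 11/96 ≈ 0.1146.

MAP estimate of p(green) = 0.1146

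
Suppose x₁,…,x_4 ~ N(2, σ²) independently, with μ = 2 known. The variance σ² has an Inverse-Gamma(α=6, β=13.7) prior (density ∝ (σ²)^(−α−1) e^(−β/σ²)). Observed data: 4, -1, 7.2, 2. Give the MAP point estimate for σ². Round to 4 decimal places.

σ̂²_MAP = 3.7467

Sum of squared deviations about the known mean: SS = (4−2)² + (-1−2)² + (7.2−2)² + (2−2)² = 40.04.
The Normal likelihood contributes (σ²)^(−n/2) exp(−SS/(2σ²)), so the posterior is Inverse-Gamma(α + n/2, β + SS/2) = Inverse-Gamma(8, 33.72).
The mode of Inverse-Gamma(a, b) is b/(a+1) = 33.72/9 ≈ 3.7467.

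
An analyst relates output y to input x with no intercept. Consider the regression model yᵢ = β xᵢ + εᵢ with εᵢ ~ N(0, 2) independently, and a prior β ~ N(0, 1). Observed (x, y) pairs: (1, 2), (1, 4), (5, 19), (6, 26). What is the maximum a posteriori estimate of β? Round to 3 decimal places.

log p(β | y) = −Σ(yᵢ − βxᵢ)²/(2·2) − β²/(2·1) + const.
Setting the derivative to zero: Σxᵢ(yᵢ − βxᵢ)/2 − β/1 = 0, so β = Σxᵢyᵢ / (Σxᵢ² + σ²/τ²).
Σxᵢyᵢ = 1·2 + 1·4 + 5·19 + 6·26 = 257; Σxᵢ² = 63; σ²/τ² = 2.
β̂_MAP = 257 / (63 + 2) = 257/65 ≈ 3.954.

β̂_MAP = 3.954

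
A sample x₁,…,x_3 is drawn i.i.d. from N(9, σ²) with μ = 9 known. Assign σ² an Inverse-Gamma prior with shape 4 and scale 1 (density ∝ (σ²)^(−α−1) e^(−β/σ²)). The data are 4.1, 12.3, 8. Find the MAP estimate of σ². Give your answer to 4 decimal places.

Sum of squared deviations about the known mean: SS = (4.1−9)² + (12.3−9)² + (8−9)² = 35.9.
The Normal likelihood contributes (σ²)^(−n/2) exp(−SS/(2σ²)), so the posterior is Inverse-Gamma(α + n/2, β + SS/2) = Inverse-Gamma(5.5, 18.95).
The mode of Inverse-Gamma(a, b) is b/(a+1) = 18.95/6.5 ≈ 2.9154.

σ̂²_MAP = 2.9154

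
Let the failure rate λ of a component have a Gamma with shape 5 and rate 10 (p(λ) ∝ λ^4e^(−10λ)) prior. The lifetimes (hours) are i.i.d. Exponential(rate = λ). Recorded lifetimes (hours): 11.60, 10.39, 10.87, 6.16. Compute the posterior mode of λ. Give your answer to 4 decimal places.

The Exponential(rate=λ) likelihood is ∝ λ^n e^(−λΣtᵢ). Here n = 4 and Σtᵢ = 11.60 + 10.39 + 10.87 + 6.16 = 39.02.
Posterior ∝ λ^4e^(−10λ) · λ^4e^(−39.02λ) = λ^8e^(−49.02λ), i.e. Gamma(9, 49.02).
Mode = (a−1)/b = 8/49.02 ≈ 0.1632.

λ̂_MAP = 0.1632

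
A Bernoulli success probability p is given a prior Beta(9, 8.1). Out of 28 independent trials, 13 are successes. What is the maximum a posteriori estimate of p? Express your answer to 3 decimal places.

p̂_MAP = 0.487

Prior: Beta(9, 8.1).
Data: 13 successes in 28 trials. The binomial likelihood contributes p^13(1−p)^15, so the posterior is Beta(9+13, 8.1+15) = Beta(22, 23.1).
For Beta(a, b) with a, b > 1 the mode is (a−1)/(a+b−2) = 21/43.1 ≈ 0.487.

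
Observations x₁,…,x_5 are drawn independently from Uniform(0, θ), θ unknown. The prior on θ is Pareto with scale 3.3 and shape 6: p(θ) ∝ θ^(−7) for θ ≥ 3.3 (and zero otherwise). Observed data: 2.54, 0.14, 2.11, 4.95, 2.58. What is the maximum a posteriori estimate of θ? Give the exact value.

The Uniform(0, θ) likelihood is θ^(−n) for θ ≥ max(xᵢ), zero otherwise. Here max(xᵢ) = 4.95.
Posterior ∝ θ^(−7) · θ^(−5) = θ^(−12) on θ ≥ max(3.3, 4.95) = 4.95.
This density is strictly decreasing in θ, so the posterior mode lies at the lower boundary of the support.

θ̂_MAP = 4.95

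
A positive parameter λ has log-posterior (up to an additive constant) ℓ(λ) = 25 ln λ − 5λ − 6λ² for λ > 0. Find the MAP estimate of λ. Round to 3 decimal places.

λ̂_MAP = 1.250

ℓ'(λ) = 25/λ − 5 − 12λ. Setting this to zero and multiplying by λ: 12λ² + 5λ − 25 = 0.
λ = (−5 + √(5² + 4·12·25)) / (2·12) = (−5 + √1225) / 24 = (−5 + 35)/24 = 5/4.
ℓ''(λ) = −25/λ² − 12 < 0, confirming a maximum.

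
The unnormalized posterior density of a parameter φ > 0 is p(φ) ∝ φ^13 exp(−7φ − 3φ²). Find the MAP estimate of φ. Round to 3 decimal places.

φ̂_MAP = 1.000

ℓ'(φ) = 13/φ − 7 − 6φ. Setting this to zero and multiplying by φ: 6φ² + 7φ − 13 = 0.
φ = (−7 + √(7² + 4·6·13)) / (2·6) = (−7 + √361) / 12 = (−7 + 19)/12 = 1.
ℓ''(φ) = −13/φ² − 6 < 0, confirming a maximum.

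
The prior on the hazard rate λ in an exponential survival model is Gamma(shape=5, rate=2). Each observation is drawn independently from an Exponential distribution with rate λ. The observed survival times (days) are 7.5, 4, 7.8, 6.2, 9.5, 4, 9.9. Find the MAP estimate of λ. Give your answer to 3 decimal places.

The Exponential(rate=λ) likelihood is ∝ λ^n e^(−λΣtᵢ). Here n = 7 and Σtᵢ = 7.5 + 4 + 7.8 + 6.2 + 9.5 + 4 + 9.9 = 48.9.
Posterior ∝ λ^4e^(−2λ) · λ^7e^(−48.9λ) = λ^11e^(−50.9λ), i.e. Gamma(12, 50.9).
Mode = (a−1)/b = 11/50.9 ≈ 0.216.

λ̂_MAP = 0.216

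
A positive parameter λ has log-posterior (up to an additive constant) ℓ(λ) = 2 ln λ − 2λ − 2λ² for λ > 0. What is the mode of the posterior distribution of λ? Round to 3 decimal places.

λ̂_MAP = 0.500

ℓ'(λ) = 2/λ − 2 − 4λ. Setting this to zero and multiplying by λ: 4λ² + 2λ − 2 = 0.
λ = (−2 + √(2² + 4·4·2)) / (2·4) = (−2 + √36) / 8 = (−2 + 6)/8 = 1/2.
ℓ''(λ) = −2/λ² − 4 < 0, confirming a maximum.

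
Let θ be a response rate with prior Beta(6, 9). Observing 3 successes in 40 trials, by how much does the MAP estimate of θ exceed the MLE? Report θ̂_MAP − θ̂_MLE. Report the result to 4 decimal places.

Posterior is Beta(9, 46); MAP = (9−1)/(55−2) = 8/53 ≈ 0.15094.
MLE ignores the prior: θ̂_MLE = k/n = 3/40 ≈ 0.07500.
Difference = 8/53 − 3/40 = 161/2120 ≈ 0.0759.

MAP − MLE = 0.0759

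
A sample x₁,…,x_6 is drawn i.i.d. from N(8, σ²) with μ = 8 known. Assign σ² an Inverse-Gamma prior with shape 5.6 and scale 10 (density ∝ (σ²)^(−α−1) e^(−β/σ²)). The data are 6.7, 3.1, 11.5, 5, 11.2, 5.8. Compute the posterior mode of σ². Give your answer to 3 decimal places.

σ̂²_MAP = 4.272

Sum of squared deviations about the known mean: SS = (6.7−8)² + (3.1−8)² + (11.5−8)² + (5−8)² + (11.2−8)² + (5.8−8)² = 62.03.
The Normal likelihood contributes (σ²)^(−n/2) exp(−SS/(2σ²)), so the posterior is Inverse-Gamma(α + n/2, β + SS/2) = Inverse-Gamma(8.6, 41.015).
The mode of Inverse-Gamma(a, b) is b/(a+1) = 41.015/9.6 ≈ 4.272.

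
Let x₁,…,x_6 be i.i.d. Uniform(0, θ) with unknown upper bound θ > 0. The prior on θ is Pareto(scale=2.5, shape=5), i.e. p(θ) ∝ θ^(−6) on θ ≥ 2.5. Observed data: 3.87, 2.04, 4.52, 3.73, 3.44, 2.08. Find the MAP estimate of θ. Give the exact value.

The Uniform(0, θ) likelihood is θ^(−n) for θ ≥ max(xᵢ), zero otherwise. Here max(xᵢ) = 4.52.
Posterior ∝ θ^(−6) · θ^(−6) = θ^(−12) on θ ≥ max(2.5, 4.52) = 4.52.
This density is strictly decreasing in θ, so the posterior mode lies at the lower boundary of the support.

θ̂_MAP = 4.52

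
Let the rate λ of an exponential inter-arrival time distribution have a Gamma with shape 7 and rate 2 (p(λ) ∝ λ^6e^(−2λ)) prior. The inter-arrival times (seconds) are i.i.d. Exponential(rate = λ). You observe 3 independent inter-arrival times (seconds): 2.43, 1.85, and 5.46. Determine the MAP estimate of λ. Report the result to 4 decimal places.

λ̂_MAP = 0.7666

The Exponential(rate=λ) likelihood is ∝ λ^n e^(−λΣtᵢ). Here n = 3 and Σtᵢ = 2.43 + 1.85 + 5.46 = 9.74.
Posterior ∝ λ^6e^(−2λ) · λ^3e^(−9.74λ) = λ^9e^(−11.74λ), i.e. Gamma(10, 11.74).
Mode = (a−1)/b = 9/11.74 ≈ 0.7666.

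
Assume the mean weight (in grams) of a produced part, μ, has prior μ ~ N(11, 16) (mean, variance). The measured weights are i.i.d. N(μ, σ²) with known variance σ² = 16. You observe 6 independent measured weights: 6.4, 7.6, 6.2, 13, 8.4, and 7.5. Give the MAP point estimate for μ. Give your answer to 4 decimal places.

μ̂_MAP = 8.5857

n = 6; x̄ = (6.4 + 7.6 + 6.2 + 13 + 8.4 + 7.5)/6 = 49.1/6 = 491/60 ≈ 8.1833.
For a Normal prior and Normal likelihood with known variance, the posterior is Normal; its mode equals its mean, the precision-weighted average.
Prior precision 1/σ₀² = 1/16 = 0.0625; data precision n/σ² = 6/16 = 0.375.
μ̂ = (0.0625·11 + 0.375·(491/60)) / (0.0625 + 0.375) = 3.75625/0.4375 = 601/70 ≈ 8.5857.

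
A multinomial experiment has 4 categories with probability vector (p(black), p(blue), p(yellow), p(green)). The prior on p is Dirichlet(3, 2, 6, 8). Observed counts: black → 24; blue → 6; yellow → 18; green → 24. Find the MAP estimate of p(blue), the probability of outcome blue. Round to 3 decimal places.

MAP estimate of p(blue) = 0.080

The posterior is Dirichlet(αᵢ + nᵢ) = Dirichlet(27, 8, 24, 32).
For a Dirichlet(a₁,…,a_K) with all aᵢ > 1, the mode has j-th component (aⱼ − 1)/(Σaᵢ − K).
Here Σaᵢ = 91 and K = 4, so p(blue) = (8 − 1)/(91 − 4) = 7/87 ≈ 0.080.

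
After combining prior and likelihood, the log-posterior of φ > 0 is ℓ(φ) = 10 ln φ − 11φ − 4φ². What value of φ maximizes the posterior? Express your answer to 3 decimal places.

ℓ'(φ) = 10/φ − 11 − 8φ. Setting this to zero and multiplying by φ: 8φ² + 11φ − 10 = 0.
φ = (−11 + √(11² + 4·8·10)) / (2·8) = (−11 + √441) / 16 = (−11 + 21)/16 = 5/8.
ℓ''(φ) = −10/φ² − 8 < 0, confirming a maximum.

φ̂_MAP = 0.625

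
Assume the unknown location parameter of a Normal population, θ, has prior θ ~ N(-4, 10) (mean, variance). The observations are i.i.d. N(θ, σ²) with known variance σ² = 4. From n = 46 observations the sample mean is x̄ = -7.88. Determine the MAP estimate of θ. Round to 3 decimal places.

n = 46, x̄ = -7.88.
For a Normal prior and Normal likelihood with known variance, the posterior is Normal; its mode equals its mean, the precision-weighted average.
Prior precision 1/σ₀² = 1/10 = 0.1; data precision n/σ² = 46/4 = 11.5.
θ̂ = (0.1·(-4) + 11.5·(-7.88)) / (0.1 + 11.5) = (-91.02)/11.6 = -4551/580 ≈ -7.847.

θ̂_MAP = -7.847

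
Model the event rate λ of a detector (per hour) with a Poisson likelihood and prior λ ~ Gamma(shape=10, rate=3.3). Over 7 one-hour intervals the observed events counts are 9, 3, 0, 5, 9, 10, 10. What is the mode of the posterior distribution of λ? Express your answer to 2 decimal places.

Σxᵢ = 9+3+0+5+9+10+10 = 46, with n = 7.
Posterior ∝ λ^9e^(−3.3λ) · λ^46e^(−7λ) = λ^55e^(−10.3λ), i.e. Gamma(shape=56, rate=10.3).
The mode of a Gamma(a, b) with a ≥ 1 (shape–rate) is (a−1)/b = 55/10.3 ≈ 5.34.

λ̂_MAP = 5.34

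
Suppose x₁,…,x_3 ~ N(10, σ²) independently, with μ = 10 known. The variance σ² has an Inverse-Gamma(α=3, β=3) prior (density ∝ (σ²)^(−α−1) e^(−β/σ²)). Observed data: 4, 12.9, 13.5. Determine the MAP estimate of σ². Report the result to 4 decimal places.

Sum of squared deviations about the known mean: SS = (4−10)² + (12.9−10)² + (13.5−10)² = 56.66.
The Normal likelihood contributes (σ²)^(−n/2) exp(−SS/(2σ²)), so the posterior is Inverse-Gamma(α + n/2, β + SS/2) = Inverse-Gamma(4.5, 31.33).
The mode of Inverse-Gamma(a, b) is b/(a+1) = 31.33/5.5 ≈ 5.6964.

σ̂²_MAP = 5.6964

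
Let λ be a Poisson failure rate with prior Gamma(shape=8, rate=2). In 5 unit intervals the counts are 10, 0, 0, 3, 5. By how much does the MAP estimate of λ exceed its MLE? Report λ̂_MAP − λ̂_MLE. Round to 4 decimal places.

MAP − MLE = -0.0286

Σxᵢ = 18. Posterior is Gamma(26, 7); MAP = (26−1)/7 = 25/7 ≈ 3.57143.
MLE = x̄ = 18/5 ≈ 3.60000.
Difference = 25/7 − 18/5 = -1/35 ≈ -0.0286.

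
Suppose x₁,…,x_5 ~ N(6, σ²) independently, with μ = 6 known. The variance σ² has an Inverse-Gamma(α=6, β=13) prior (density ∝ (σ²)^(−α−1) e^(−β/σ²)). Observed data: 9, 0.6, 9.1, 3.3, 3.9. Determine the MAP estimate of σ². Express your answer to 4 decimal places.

σ̂²_MAP = 4.4984

Sum of squared deviations about the known mean: SS = (9−6)² + (0.6−6)² + (9.1−6)² + (3.3−6)² + (3.9−6)² = 59.47.
The Normal likelihood contributes (σ²)^(−n/2) exp(−SS/(2σ²)), so the posterior is Inverse-Gamma(α + n/2, β + SS/2) = Inverse-Gamma(8.5, 42.735).
The mode of Inverse-Gamma(a, b) is b/(a+1) = 42.735/9.5 ≈ 4.4984.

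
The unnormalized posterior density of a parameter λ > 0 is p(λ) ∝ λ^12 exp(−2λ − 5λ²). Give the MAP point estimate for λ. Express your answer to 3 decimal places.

ℓ'(λ) = 12/λ − 2 − 10λ. Setting this to zero and multiplying by λ: 10λ² + 2λ − 12 = 0.
λ = (−2 + √(2² + 4·10·12)) / (2·10) = (−2 + √484) / 20 = (−2 + 22)/20 = 1.
ℓ''(λ) = −12/λ² − 10 < 0, confirming a maximum.

λ̂_MAP = 1.000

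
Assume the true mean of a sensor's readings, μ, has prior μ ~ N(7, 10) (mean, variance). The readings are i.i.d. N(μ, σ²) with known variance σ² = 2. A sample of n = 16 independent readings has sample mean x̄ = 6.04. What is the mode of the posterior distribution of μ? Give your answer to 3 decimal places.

μ̂_MAP = 6.052

n = 16, x̄ = 6.04.
For a Normal prior and Normal likelihood with known variance, the posterior is Normal; its mode equals its mean, the precision-weighted average.
Prior precision 1/σ₀² = 1/10 = 0.1; data precision n/σ² = 16/2 = 8.
μ̂ = (0.1·7 + 8·6.04) / (0.1 + 8) = 49.02/8.1 = 817/135 ≈ 6.052.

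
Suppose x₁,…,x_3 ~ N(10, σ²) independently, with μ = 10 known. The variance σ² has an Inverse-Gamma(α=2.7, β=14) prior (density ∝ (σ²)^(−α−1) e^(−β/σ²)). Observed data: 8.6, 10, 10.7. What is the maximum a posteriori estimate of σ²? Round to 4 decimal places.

Sum of squared deviations about the known mean: SS = (8.6−10)² + (10−10)² + (10.7−10)² = 2.45.
The Normal likelihood contributes (σ²)^(−n/2) exp(−SS/(2σ²)), so the posterior is Inverse-Gamma(α + n/2, β + SS/2) = Inverse-Gamma(4.2, 15.225).
The mode of Inverse-Gamma(a, b) is b/(a+1) = 15.225/5.2 ≈ 2.9279.

σ̂²_MAP = 2.9279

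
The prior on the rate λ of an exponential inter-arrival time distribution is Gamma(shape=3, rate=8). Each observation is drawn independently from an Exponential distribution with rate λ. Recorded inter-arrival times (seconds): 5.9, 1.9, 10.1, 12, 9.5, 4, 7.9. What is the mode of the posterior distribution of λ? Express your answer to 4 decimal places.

λ̂_MAP = 0.1518

The Exponential(rate=λ) likelihood is ∝ λ^n e^(−λΣtᵢ). Here n = 7 and Σtᵢ = 5.9 + 1.9 + 10.1 + 12 + 9.5 + 4 + 7.9 = 51.3.
Posterior ∝ λ^2e^(−8λ) · λ^7e^(−51.3λ) = λ^9e^(−59.3λ), i.e. Gamma(10, 59.3).
Mode = (a−1)/b = 9/59.3 ≈ 0.1518.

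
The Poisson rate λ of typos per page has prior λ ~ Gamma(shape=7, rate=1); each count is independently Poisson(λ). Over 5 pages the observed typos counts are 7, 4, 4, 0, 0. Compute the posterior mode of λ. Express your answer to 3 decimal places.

Σxᵢ = 7+4+4+0+0 = 15, with n = 5.
Posterior ∝ λ^6e^(−1λ) · λ^15e^(−5λ) = λ^21e^(−6λ), i.e. Gamma(shape=22, rate=6).
The mode of a Gamma(a, b) with a ≥ 1 (shape–rate) is (a−1)/b = 21/6 ≈ 3.500.

λ̂_MAP = 3.500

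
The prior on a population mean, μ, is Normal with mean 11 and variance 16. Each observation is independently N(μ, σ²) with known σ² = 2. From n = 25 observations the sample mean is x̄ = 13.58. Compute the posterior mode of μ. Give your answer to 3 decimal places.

n = 25, x̄ = 13.58.
For a Normal prior and Normal likelihood with known variance, the posterior is Normal; its mode equals its mean, the precision-weighted average.
Prior precision 1/σ₀² = 1/16 = 0.0625; data precision n/σ² = 25/2 = 12.5.
μ̂ = (0.0625·11 + 12.5·13.58) / (0.0625 + 12.5) = 170.4375/12.5625 = 909/67 ≈ 13.567.

μ̂_MAP = 13.567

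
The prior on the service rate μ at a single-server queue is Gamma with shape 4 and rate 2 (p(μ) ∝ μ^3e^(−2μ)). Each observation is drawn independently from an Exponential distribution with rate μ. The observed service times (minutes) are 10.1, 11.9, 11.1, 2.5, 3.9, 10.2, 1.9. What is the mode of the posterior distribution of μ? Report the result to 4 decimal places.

μ̂_MAP = 0.1866

The Exponential(rate=μ) likelihood is ∝ μ^n e^(−μΣtᵢ). Here n = 7 and Σtᵢ = 10.1 + 11.9 + 11.1 + 2.5 + 3.9 + 10.2 + 1.9 = 51.6.
Posterior ∝ μ^3e^(−2μ) · μ^7e^(−51.6μ) = μ^10e^(−53.6μ), i.e. Gamma(11, 53.6).
Mode = (a−1)/b = 10/53.6 ≈ 0.1866.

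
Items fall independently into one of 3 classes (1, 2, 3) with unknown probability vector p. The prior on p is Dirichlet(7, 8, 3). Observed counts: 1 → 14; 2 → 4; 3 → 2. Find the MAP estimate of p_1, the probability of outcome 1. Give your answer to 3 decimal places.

The posterior is Dirichlet(αᵢ + nᵢ) = Dirichlet(21, 12, 5).
For a Dirichlet(a₁,…,a_K) with all aᵢ > 1, the mode has j-th component (aⱼ − 1)/(Σaᵢ − K).
Here Σaᵢ = 38 and K = 3, so p_1 = (21 − 1)/(38 − 3) = 20/35 ≈ 0.571.

MAP estimate: 0.571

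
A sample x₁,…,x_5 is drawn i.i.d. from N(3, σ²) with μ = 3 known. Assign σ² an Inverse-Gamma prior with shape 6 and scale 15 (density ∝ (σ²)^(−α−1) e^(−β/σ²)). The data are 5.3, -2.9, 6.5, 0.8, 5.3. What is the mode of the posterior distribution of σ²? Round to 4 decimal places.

Sum of squared deviations about the known mean: SS = (5.3−3)² + (-2.9−3)² + (6.5−3)² + (0.8−3)² + (5.3−3)² = 62.48.
The Normal likelihood contributes (σ²)^(−n/2) exp(−SS/(2σ²)), so the posterior is Inverse-Gamma(α + n/2, β + SS/2) = Inverse-Gamma(8.5, 46.24).
The mode of Inverse-Gamma(a, b) is b/(a+1) = 46.24/9.5 ≈ 4.8674.

σ̂²_MAP = 4.8674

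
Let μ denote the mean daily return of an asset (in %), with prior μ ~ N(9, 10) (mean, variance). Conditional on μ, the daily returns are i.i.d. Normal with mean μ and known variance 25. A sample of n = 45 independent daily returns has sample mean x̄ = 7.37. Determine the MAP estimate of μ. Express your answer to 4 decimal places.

μ̂_MAP = 7.4558

n = 45, x̄ = 7.37.
For a Normal prior and Normal likelihood with known variance, the posterior is Normal; its mode equals its mean, the precision-weighted average.
Prior precision 1/σ₀² = 1/10 = 0.1; data precision n/σ² = 45/25 = 1.8.
μ̂ = (0.1·9 + 1.8·7.37) / (0.1 + 1.8) = 14.166/1.9 = 7083/950 ≈ 7.4558.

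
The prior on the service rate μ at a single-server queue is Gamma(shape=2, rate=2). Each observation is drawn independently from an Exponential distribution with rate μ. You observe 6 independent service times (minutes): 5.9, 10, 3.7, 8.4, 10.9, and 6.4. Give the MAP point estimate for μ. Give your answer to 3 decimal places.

The Exponential(rate=μ) likelihood is ∝ μ^n e^(−μΣtᵢ). Here n = 6 and Σtᵢ = 5.9 + 10 + 3.7 + 8.4 + 10.9 + 6.4 = 45.3.
Posterior ∝ μe^(−2μ) · μ^6e^(−45.3μ) = μ^7e^(−47.3μ), i.e. Gamma(8, 47.3).
Mode = (a−1)/b = 7/47.3 ≈ 0.148.

μ̂_MAP = 0.148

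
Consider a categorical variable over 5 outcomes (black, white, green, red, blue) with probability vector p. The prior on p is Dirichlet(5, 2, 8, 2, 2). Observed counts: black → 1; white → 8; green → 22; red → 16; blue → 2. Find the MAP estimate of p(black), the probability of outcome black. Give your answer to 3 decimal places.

MAP estimate of p(black) = 0.079

The posterior is Dirichlet(αᵢ + nᵢ) = Dirichlet(6, 10, 30, 18, 4).
For a Dirichlet(a₁,…,a_K) with all aᵢ > 1, the mode has j-th component (aⱼ − 1)/(Σaᵢ − K).
Here Σaᵢ = 68 and K = 5, so p(black) = (6 − 1)/(68 − 5) = 5/63 ≈ 0.079.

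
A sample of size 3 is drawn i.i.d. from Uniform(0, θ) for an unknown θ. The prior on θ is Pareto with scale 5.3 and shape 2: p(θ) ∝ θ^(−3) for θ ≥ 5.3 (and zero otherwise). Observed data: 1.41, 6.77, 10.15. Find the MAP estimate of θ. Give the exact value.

The Uniform(0, θ) likelihood is θ^(−n) for θ ≥ max(xᵢ), zero otherwise. Here max(xᵢ) = 10.15.
Posterior ∝ θ^(−3) · θ^(−3) = θ^(−6) on θ ≥ max(5.3, 10.15) = 10.15.
This density is strictly decreasing in θ, so the posterior mode lies at the lower boundary of the support.

θ̂_MAP = 10.15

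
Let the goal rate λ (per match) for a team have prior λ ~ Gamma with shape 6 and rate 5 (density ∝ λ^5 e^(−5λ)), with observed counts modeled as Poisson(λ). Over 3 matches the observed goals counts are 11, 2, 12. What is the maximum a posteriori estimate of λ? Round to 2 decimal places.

Σxᵢ = 11+2+12 = 25, with n = 3.
Posterior ∝ λ^5e^(−5λ) · λ^25e^(−3λ) = λ^30e^(−8λ), i.e. Gamma(shape=31, rate=8).
The mode of a Gamma(a, b) with a ≥ 1 (shape–rate) is (a−1)/b = 30/8 ≈ 3.75.

λ̂_MAP = 3.75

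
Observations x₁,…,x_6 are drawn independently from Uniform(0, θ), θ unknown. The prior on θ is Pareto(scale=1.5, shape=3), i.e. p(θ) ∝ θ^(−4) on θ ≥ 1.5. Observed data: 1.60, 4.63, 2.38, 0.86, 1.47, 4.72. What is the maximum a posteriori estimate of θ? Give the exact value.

The Uniform(0, θ) likelihood is θ^(−n) for θ ≥ max(xᵢ), zero otherwise. Here max(xᵢ) = 4.72.
Posterior ∝ θ^(−4) · θ^(−6) = θ^(−10) on θ ≥ max(1.5, 4.72) = 4.72.
This density is strictly decreasing in θ, so the posterior mode lies at the lower boundary of the support.

θ̂_MAP = 4.72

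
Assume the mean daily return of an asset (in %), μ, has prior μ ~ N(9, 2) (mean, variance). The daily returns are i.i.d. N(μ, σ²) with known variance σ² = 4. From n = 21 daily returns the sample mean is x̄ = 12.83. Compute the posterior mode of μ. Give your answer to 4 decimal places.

μ̂_MAP = 12.4970

n = 21, x̄ = 12.83.
For a Normal prior and Normal likelihood with known variance, the posterior is Normal; its mode equals its mean, the precision-weighted average.
Prior precision 1/σ₀² = 1/2 = 0.5; data precision n/σ² = 21/4 = 5.25.
μ̂ = (0.5·9 + 5.25·12.83) / (0.5 + 5.25) = 71.8575/5.75 = 28743/2300 ≈ 12.4970.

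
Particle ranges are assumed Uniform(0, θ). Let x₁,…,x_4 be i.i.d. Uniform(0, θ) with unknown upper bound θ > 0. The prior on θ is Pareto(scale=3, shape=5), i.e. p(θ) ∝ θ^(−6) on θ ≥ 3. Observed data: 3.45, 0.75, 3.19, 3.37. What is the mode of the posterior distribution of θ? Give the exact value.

θ̂_MAP = 3.45

The Uniform(0, θ) likelihood is θ^(−n) for θ ≥ max(xᵢ), zero otherwise. Here max(xᵢ) = 3.45.
Posterior ∝ θ^(−6) · θ^(−4) = θ^(−10) on θ ≥ max(3, 3.45) = 3.45.
This density is strictly decreasing in θ, so the posterior mode lies at the lower boundary of the support.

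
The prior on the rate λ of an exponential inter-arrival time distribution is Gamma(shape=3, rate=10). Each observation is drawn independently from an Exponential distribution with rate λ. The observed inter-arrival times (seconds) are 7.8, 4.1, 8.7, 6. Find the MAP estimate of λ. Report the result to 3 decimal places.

λ̂_MAP = 0.164

The Exponential(rate=λ) likelihood is ∝ λ^n e^(−λΣtᵢ). Here n = 4 and Σtᵢ = 7.8 + 4.1 + 8.7 + 6 = 26.6.
Posterior ∝ λ^2e^(−10λ) · λ^4e^(−26.6λ) = λ^6e^(−36.6λ), i.e. Gamma(7, 36.6).
Mode = (a−1)/b = 6/36.6 ≈ 0.164.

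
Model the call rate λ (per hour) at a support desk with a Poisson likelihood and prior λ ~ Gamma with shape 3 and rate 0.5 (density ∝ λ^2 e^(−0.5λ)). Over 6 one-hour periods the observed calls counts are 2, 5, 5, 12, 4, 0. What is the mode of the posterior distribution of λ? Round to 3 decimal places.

Σxᵢ = 2+5+5+12+4+0 = 28, with n = 6.
Posterior ∝ λ^2e^(−0.5λ) · λ^28e^(−6λ) = λ^30e^(−6.5λ), i.e. Gamma(shape=31, rate=6.5).
The mode of a Gamma(a, b) with a ≥ 1 (shape–rate) is (a−1)/b = 30/6.5 ≈ 4.615.

λ̂_MAP = 4.615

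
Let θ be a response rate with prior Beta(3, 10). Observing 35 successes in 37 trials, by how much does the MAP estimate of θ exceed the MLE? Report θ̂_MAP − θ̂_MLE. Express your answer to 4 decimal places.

Posterior is Beta(38, 12); MAP = (38−1)/(50−2) = 37/48 ≈ 0.77083.
MLE ignores the prior: θ̂_MLE = k/n = 35/37 ≈ 0.94595.
Difference = 37/48 − 35/37 = -311/1776 ≈ -0.1751.

MAP − MLE = -0.1751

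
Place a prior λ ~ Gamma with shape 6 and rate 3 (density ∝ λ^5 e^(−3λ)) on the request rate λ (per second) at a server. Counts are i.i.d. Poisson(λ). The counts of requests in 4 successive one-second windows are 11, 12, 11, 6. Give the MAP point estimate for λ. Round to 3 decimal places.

Σxᵢ = 11+12+11+6 = 40, with n = 4.
Posterior ∝ λ^5e^(−3λ) · λ^40e^(−4λ) = λ^45e^(−7λ), i.e. Gamma(shape=46, rate=7).
The mode of a Gamma(a, b) with a ≥ 1 (shape–rate) is (a−1)/b = 45/7 ≈ 6.429.

λ̂_MAP = 6.429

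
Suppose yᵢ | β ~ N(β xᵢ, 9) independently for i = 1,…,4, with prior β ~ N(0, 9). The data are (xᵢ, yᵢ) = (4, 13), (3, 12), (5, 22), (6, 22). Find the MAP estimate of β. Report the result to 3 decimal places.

log p(β | y) = −Σ(yᵢ − βxᵢ)²/(2·9) − β²/(2·9) + const.
Setting the derivative to zero: Σxᵢ(yᵢ − βxᵢ)/9 − β/9 = 0, so β = Σxᵢyᵢ / (Σxᵢ² + σ²/τ²).
Σxᵢyᵢ = 4·13 + 3·12 + 5·22 + 6·22 = 330; Σxᵢ² = 86; σ²/τ² = 1.
β̂_MAP = 330 / (86 + 1) = 330/87 ≈ 3.793.

β̂_MAP = 3.793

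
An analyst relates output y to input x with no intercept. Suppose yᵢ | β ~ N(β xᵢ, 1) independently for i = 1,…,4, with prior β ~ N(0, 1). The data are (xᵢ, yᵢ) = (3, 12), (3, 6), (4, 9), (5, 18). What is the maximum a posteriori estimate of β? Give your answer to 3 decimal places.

β̂_MAP = 3.000

log p(β | y) = −Σ(yᵢ − βxᵢ)²/(2·1) − β²/(2·1) + const.
Setting the derivative to zero: Σxᵢ(yᵢ − βxᵢ)/1 − β/1 = 0, so β = Σxᵢyᵢ / (Σxᵢ² + σ²/τ²).
Σxᵢyᵢ = 3·12 + 3·6 + 4·9 + 5·18 = 180; Σxᵢ² = 59; σ²/τ² = 1.
β̂_MAP = 180 / (59 + 1) = 180/60 ≈ 3.000.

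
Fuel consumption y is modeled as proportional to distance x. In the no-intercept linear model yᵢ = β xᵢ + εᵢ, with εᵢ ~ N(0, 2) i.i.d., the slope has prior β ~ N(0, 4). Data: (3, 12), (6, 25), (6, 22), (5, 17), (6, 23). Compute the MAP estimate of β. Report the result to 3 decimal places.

log p(β | y) = −Σ(yᵢ − βxᵢ)²/(2·2) − β²/(2·4) + const.
Setting the derivative to zero: Σxᵢ(yᵢ − βxᵢ)/2 − β/4 = 0, so β = Σxᵢyᵢ / (Σxᵢ² + σ²/τ²).
Σxᵢyᵢ = 3·12 + 6·25 + 6·22 + 5·17 + 6·23 = 541; Σxᵢ² = 142; σ²/τ² = 0.5.
β̂_MAP = 541 / (142 + 0.5) = 541/142.5 ≈ 3.796.

β̂_MAP = 3.796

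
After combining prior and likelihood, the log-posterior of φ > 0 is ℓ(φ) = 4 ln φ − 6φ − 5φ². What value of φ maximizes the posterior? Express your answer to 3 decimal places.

φ̂_MAP = 0.400

ℓ'(φ) = 4/φ − 6 − 10φ. Setting this to zero and multiplying by φ: 10φ² + 6φ − 4 = 0.
φ = (−6 + √(6² + 4·10·4)) / (2·10) = (−6 + √196) / 20 = (−6 + 14)/20 = 2/5.
ℓ''(φ) = −4/φ² − 10 < 0, confirming a maximum.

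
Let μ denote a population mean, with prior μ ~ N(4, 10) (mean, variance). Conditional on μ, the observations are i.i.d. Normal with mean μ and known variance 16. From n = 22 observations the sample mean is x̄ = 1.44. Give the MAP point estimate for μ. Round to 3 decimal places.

μ̂_MAP = 1.614

n = 22, x̄ = 1.44.
For a Normal prior and Normal likelihood with known variance, the posterior is Normal; its mode equals its mean, the precision-weighted average.
Prior precision 1/σ₀² = 1/10 = 0.1; data precision n/σ² = 22/16 = 1.375.
μ̂ = (0.1·4 + 1.375·1.44) / (0.1 + 1.375) = 2.38/1.475 = 476/295 ≈ 1.614.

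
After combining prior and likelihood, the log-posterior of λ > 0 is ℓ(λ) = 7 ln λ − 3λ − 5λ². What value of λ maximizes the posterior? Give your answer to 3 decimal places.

ℓ'(λ) = 7/λ − 3 − 10λ. Setting this to zero and multiplying by λ: 10λ² + 3λ − 7 = 0.
λ = (−3 + √(3² + 4·10·7)) / (2·10) = (−3 + √289) / 20 = (−3 + 17)/20 = 7/10.
ℓ''(λ) = −7/λ² − 10 < 0, confirming a maximum.

λ̂_MAP = 0.700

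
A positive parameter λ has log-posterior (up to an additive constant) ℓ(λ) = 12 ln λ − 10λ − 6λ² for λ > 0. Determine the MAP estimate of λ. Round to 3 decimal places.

ℓ'(λ) = 12/λ − 10 − 12λ. Setting this to zero and multiplying by λ: 12λ² + 10λ − 12 = 0.
λ = (−10 + √(10² + 4·12·12)) / (2·12) = (−10 + √676) / 24 = (−10 + 26)/24 = 2/3.
ℓ''(λ) = −12/λ² − 12 < 0, confirming a maximum.

λ̂_MAP = 0.667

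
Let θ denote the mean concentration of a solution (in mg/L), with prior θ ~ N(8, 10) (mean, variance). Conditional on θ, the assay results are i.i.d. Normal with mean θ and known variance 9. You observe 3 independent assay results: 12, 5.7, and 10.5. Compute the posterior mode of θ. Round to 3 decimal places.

n = 3; x̄ = (12 + 5.7 + 10.5)/3 = 28.2/3 = 9.4.
For a Normal prior and Normal likelihood with known variance, the posterior is Normal; its mode equals its mean, the precision-weighted average.
Prior precision 1/σ₀² = 1/10 = 0.1; data precision n/σ² = 3/9 = 1/3.
θ̂ = (0.1·8 + (1/3)·9.4) / (0.1 + 1/3) = (59/15)/(13/30) = 118/13 ≈ 9.077.

θ̂_MAP = 9.077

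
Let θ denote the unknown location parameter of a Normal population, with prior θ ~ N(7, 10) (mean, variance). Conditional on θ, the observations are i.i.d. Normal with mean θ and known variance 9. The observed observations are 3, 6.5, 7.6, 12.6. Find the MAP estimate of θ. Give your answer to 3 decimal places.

θ̂_MAP = 7.347

n = 4; x̄ = (3 + 6.5 + 7.6 + 12.6)/4 = 29.7/4 = 7.425.
For a Normal prior and Normal likelihood with known variance, the posterior is Normal; its mode equals its mean, the precision-weighted average.
Prior precision 1/σ₀² = 1/10 = 0.1; data precision n/σ² = 4/9.
θ̂ = (0.1·7 + (4/9)·7.425) / (0.1 + 4/9) = 4/(49/90) = 360/49 ≈ 7.347.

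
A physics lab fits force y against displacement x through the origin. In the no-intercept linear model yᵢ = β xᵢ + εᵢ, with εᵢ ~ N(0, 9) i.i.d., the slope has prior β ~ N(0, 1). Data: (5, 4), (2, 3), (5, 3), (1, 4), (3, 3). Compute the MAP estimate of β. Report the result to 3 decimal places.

log p(β | y) = −Σ(yᵢ − βxᵢ)²/(2·9) − β²/(2·1) + const.
Setting the derivative to zero: Σxᵢ(yᵢ − βxᵢ)/9 − β/1 = 0, so β = Σxᵢyᵢ / (Σxᵢ² + σ²/τ²).
Σxᵢyᵢ = 5·4 + 2·3 + 5·3 + 1·4 + 3·3 = 54; Σxᵢ² = 64; σ²/τ² = 9.
β̂_MAP = 54 / (64 + 9) = 54/73 ≈ 0.740.

β̂_MAP = 0.740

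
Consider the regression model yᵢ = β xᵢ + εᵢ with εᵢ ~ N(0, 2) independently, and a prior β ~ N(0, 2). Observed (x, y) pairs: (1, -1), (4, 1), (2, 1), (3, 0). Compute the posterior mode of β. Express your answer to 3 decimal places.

log p(β | y) = −Σ(yᵢ − βxᵢ)²/(2·2) − β²/(2·2) + const.
Setting the derivative to zero: Σxᵢ(yᵢ − βxᵢ)/2 − β/2 = 0, so β = Σxᵢyᵢ / (Σxᵢ² + σ²/τ²).
Σxᵢyᵢ = 1·(-1) + 4·1 + 2·1 + 3·0 = 5; Σxᵢ² = 30; σ²/τ² = 1.
β̂_MAP = 5 / (30 + 1) = 5/31 ≈ 0.161.

β̂_MAP = 0.161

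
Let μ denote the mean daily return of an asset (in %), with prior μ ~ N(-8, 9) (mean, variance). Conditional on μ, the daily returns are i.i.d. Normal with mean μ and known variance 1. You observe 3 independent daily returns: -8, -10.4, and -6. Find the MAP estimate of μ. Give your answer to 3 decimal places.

μ̂_MAP = -8.129

n = 3; x̄ = ((-8) + (-10.4) + (-6))/3 = -24.4/3 = -122/15 ≈ -8.1333.
For a Normal prior and Normal likelihood with known variance, the posterior is Normal; its mode equals its mean, the precision-weighted average.
Prior precision 1/σ₀² = 1/9; data precision n/σ² = 3/1 = 3.
μ̂ = ((1/9)·(-8) + 3·(-122/15)) / (1/9 + 3) = (-1138/45)/(28/9) = -569/70 ≈ -8.129.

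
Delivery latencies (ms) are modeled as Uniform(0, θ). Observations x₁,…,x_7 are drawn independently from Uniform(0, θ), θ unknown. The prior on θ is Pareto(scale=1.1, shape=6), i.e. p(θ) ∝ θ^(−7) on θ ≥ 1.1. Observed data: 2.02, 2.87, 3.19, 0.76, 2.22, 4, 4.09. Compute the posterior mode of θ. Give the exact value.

θ̂_MAP = 4.09

The Uniform(0, θ) likelihood is θ^(−n) for θ ≥ max(xᵢ), zero otherwise. Here max(xᵢ) = 4.09.
Posterior ∝ θ^(−7) · θ^(−7) = θ^(−14) on θ ≥ max(1.1, 4.09) = 4.09.
This density is strictly decreasing in θ, so the posterior mode lies at the lower boundary of the support.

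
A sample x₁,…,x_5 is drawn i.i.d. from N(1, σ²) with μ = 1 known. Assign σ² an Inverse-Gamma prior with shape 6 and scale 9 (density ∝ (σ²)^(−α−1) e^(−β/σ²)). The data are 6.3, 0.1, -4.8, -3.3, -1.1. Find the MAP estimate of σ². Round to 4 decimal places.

σ̂²_MAP = 5.4442

Sum of squared deviations about the known mean: SS = (6.3−1)² + (0.1−1)² + (-4.8−1)² + (-3.3−1)² + (-1.1−1)² = 85.44.
The Normal likelihood contributes (σ²)^(−n/2) exp(−SS/(2σ²)), so the posterior is Inverse-Gamma(α + n/2, β + SS/2) = Inverse-Gamma(8.5, 51.72).
The mode of Inverse-Gamma(a, b) is b/(a+1) = 51.72/9.5 ≈ 5.4442.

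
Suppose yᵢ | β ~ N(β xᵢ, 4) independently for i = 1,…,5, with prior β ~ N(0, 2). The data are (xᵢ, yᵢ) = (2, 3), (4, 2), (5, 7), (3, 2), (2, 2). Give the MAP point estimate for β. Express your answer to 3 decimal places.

β̂_MAP = 0.983

log p(β | y) = −Σ(yᵢ − βxᵢ)²/(2·4) − β²/(2·2) + const.
Setting the derivative to zero: Σxᵢ(yᵢ − βxᵢ)/4 − β/2 = 0, so β = Σxᵢyᵢ / (Σxᵢ² + σ²/τ²).
Σxᵢyᵢ = 2·3 + 4·2 + 5·7 + 3·2 + 2·2 = 59; Σxᵢ² = 58; σ²/τ² = 2.
β̂_MAP = 59 / (58 + 2) = 59/60 ≈ 0.983.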